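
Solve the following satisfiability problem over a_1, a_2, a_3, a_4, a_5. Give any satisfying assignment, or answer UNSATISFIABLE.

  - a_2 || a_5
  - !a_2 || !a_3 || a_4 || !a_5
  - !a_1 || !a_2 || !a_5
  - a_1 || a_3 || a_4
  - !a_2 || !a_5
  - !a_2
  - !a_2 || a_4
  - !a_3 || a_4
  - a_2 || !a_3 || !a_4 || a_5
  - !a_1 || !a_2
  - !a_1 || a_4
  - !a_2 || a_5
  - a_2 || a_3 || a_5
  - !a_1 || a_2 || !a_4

Unit clause (!a_2) forces a_2 = False.
In (a_2 || a_5) only a_5 is left, so a_5 = True.
Try a_1 = True:
  (!a_1 || a_4) forces a_4 = True.
  clause (!a_1 || a_2 || !a_4) is falsified — backtrack.
So a_1 = False.
Set a_3 = True.
  then (!a_3 || a_4) forces a_4 = True.
All clauses satisfied.

a_1=F, a_2=F, a_3=T, a_4=T, a_5=T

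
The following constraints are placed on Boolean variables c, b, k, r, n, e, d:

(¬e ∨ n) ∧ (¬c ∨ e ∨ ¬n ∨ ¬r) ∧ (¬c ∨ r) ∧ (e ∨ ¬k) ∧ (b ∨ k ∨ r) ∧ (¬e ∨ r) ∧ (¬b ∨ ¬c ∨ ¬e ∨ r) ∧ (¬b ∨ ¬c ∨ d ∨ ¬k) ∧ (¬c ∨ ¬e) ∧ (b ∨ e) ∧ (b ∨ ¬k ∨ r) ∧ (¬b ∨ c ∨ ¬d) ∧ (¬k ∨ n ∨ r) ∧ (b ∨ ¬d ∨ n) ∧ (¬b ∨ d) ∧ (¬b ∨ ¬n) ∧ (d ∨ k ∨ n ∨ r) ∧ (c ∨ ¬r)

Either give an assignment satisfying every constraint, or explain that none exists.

c = True, b = True, k = False, r = True, n = False, e = False, d = True

Set c = True.
  then (¬c ∨ r) forces r = True.
  then (¬c ∨ ¬e) forces e = False.
  then (b ∨ e) forces b = True.
  then (¬b ∨ d) forces d = True.
  then (¬b ∨ ¬n) forces n = False.
  then (e ∨ ¬k) forces k = False.
All clauses satisfied.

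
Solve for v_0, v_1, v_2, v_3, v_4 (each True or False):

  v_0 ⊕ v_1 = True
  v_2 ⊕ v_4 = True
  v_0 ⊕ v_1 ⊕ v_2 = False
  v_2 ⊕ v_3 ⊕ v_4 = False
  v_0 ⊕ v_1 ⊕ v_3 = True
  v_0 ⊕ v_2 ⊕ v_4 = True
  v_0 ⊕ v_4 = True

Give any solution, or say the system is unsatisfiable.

Adding constraints 1, 2, 4, 5 mod 2: every variable appears an even number of times on the left, so the left side is 0.
But the right sides sum to 1 (mod 2). 0 ≠ 1 — the system is inconsistent.

Unsatisfiable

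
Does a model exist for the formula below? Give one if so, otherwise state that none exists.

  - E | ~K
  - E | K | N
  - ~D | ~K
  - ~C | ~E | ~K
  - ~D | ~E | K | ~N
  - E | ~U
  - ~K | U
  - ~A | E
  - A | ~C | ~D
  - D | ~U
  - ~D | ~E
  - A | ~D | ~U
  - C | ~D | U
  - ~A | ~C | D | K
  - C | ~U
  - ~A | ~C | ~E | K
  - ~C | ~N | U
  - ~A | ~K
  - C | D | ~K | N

N: False; U: False; C: False; D: False; E: True; A: False; K: False

Set N = False.
Try U = True:
  (E | ~U) forces E = True.
  (D | ~U) forces D = True.
  clause (~D | ~E) is falsified — backtrack.
So U = False.
  then (~K | U) forces K = False.
  then (E | K | N) forces E = True.
  then (~D | ~E) forces D = False.
Set C = False.
Set A = False.
All clauses satisfied.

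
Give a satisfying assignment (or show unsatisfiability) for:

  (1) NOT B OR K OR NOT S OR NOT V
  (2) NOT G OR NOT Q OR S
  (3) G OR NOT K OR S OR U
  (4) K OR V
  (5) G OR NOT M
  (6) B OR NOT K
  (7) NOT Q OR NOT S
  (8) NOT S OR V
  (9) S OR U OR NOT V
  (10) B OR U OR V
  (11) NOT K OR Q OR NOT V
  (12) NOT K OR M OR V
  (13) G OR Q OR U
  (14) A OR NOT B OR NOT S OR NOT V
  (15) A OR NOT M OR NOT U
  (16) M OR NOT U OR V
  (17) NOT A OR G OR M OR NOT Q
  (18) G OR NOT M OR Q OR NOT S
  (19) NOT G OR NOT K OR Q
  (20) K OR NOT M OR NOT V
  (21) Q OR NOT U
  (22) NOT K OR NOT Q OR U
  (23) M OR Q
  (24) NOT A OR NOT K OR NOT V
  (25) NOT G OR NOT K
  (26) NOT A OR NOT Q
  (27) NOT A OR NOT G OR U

Set S = False.
Try V = False:
  (K OR V) forces K = True.
  (B OR NOT K) forces B = True.
  (NOT K OR M OR V) forces M = True.
  (G OR NOT M) forces G = True.
  clause (NOT G OR NOT K) is falsified — backtrack.
So V = True.
  then (S OR U OR NOT V) forces U = True.
  then (Q OR NOT U) forces Q = True.
  then (NOT A OR NOT Q) forces A = False.
  then (NOT G OR NOT Q OR S) forces G = False.
  then (G OR NOT M) forces M = False.
Set K = False.
Set B = True.
All clauses satisfied.

S=F; V=T; K=F; U=T; B=T; G=F; Q=T; A=F; M=F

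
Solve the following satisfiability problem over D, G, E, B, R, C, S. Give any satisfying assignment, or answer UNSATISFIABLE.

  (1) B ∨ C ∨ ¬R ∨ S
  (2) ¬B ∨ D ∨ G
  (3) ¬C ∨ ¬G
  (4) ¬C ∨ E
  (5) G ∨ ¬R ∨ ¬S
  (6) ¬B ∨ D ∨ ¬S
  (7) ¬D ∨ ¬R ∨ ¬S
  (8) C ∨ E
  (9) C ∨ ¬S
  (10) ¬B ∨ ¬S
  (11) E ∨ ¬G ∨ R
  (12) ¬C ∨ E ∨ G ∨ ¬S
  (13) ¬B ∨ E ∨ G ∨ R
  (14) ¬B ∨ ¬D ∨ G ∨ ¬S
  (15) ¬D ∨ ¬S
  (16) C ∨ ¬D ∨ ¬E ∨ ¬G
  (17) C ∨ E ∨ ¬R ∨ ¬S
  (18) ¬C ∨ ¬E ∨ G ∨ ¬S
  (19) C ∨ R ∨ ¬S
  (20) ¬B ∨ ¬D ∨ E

Set D = True.
  then (¬D ∨ ¬S) forces S = False.
Try G = True:
  (¬C ∨ ¬G) forces C = False.
  (C ∨ E) forces E = True.
  clause (C ∨ ¬D ∨ ¬E ∨ ¬G) is falsified — backtrack.
So G = False.
Set E = True.
Set B = True.
Set R = True.
Set C = True.
All clauses satisfied.

D = True; G = False; E = True; B = True; R = True; C = True; S = False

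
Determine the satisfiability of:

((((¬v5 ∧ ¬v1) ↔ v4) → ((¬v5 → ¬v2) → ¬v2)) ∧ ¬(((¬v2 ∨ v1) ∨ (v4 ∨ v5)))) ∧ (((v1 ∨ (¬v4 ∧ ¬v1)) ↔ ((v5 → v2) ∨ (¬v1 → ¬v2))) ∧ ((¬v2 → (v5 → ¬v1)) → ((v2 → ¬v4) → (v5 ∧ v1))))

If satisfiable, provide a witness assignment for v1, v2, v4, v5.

Case v2 = True: the formula simplifies to ((((¬v5 ∧ ¬v1) ↔ v4) → ¬v5) ∧ ¬((v1 ∨ (v4 ∨ v5)))) ∧ ((v1 ∨ (¬v4 ∧ ¬v1)) ∧ (¬v4 → (v5 ∧ v1))).
  v5 = True: the conjunct ¬((v1 ∨ (v4 ∨ v5))) becomes ¬((v1 ∨ True)) = False.
  v5 = False: simplifies to ¬((v1 ∨ v4)) ∧ ((v1 ∨ (¬v4 ∧ ¬v1)) ∧ v4).
    v4 = True: the conjunct ¬((v1 ∨ v4)) becomes ¬((v1 ∨ True)) = False.
    v4 = False: the conjunct v4 is False.
Case v2 = False: the conjunct ¬(((¬v2 ∨ v1) ∨ (v4 ∨ v5))) becomes ¬((True ∨ (v4 ∨ v5))) = False.
Both cases fail — unsatisfiable.

UNSATISFIABLE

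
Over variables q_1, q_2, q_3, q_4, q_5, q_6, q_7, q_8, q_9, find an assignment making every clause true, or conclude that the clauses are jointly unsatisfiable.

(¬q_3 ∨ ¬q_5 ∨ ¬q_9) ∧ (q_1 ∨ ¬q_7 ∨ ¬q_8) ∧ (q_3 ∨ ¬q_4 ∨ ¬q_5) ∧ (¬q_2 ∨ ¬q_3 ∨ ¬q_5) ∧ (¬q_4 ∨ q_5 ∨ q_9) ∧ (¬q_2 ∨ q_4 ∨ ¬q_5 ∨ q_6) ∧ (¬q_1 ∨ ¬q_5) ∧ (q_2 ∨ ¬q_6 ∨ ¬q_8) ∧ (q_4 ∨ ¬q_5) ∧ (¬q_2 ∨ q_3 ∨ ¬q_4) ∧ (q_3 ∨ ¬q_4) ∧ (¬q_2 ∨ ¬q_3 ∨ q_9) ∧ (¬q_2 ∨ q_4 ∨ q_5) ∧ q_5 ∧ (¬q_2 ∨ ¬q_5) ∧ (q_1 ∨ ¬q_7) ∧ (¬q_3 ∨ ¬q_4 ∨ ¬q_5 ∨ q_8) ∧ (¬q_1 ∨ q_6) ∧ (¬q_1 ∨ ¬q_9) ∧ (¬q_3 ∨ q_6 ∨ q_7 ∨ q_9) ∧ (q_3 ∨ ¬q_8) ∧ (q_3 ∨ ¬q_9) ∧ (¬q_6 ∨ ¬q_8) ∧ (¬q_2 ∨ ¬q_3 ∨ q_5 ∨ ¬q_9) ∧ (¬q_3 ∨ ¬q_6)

Case q_5 = True:
  (¬q_1 ∨ ¬q_5) forces q_1 = False.
  (q_4 ∨ ¬q_5) forces q_4 = True.
  (q_3 ∨ ¬q_4 ∨ ¬q_5) forces q_3 = True.
  (¬q_3 ∨ ¬q_5 ∨ ¬q_9) forces q_9 = False.
  (¬q_2 ∨ ¬q_3 ∨ ¬q_5) forces q_2 = False.
  (q_1 ∨ ¬q_7) forces q_7 = False.
  (¬q_3 ∨ ¬q_4 ∨ ¬q_5 ∨ q_8) forces q_8 = True.
  (q_2 ∨ ¬q_6 ∨ ¬q_8) forces q_6 = False.
  Clause (¬q_3 ∨ q_6 ∨ q_7 ∨ q_9) is falsified — contradiction.
Case q_5 = False:
  Clause (q_5) is falsified — contradiction.
Both cases fail, so the formula is unsatisfiable.

No satisfying assignment exists.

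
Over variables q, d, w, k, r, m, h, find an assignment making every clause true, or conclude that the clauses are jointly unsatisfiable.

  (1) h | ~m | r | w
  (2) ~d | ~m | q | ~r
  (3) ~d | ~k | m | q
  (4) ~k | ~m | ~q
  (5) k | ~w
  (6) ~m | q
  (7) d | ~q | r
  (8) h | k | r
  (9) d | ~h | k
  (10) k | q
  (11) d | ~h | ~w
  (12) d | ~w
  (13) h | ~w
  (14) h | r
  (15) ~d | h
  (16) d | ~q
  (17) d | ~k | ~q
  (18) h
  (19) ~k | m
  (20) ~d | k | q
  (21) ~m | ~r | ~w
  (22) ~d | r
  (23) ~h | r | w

Unit clause (h) forces h = True.
Try q = False:
  (~m | q) forces m = False.
  (k | q) forces k = True.
  clause (~k | m) is falsified — backtrack.
So q = True.
  then (d | ~q) forces d = True.
  then (~d | r) forces r = True.
Try w = True:
  (k | ~w) forces k = True.
  (~k | ~m | ~q) forces m = False.
  clause (~k | m) is falsified — backtrack.
So w = False.
Set k = False.
Set m = False.
All clauses satisfied.

q: True; d: True; w: False; k: False; r: True; m: False; h: True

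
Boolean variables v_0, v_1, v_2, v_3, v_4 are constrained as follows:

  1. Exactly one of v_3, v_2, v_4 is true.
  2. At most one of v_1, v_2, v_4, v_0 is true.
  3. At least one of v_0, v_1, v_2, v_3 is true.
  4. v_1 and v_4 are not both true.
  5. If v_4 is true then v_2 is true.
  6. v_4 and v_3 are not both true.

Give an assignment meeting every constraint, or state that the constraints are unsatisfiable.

v_0: False, v_1: False, v_2: True, v_3: False, v_4: False

  (1) {v_3, v_2, v_4}: 1 true — exactly one ✓
  (2) {v_1, v_2, v_4, v_0}: 1 true — at most one ✓
  (3) {v_0, v_1, v_2, v_3}: 1 true — at least one ✓
  (4) v_1=F, v_4=F — not both ✓
  (5) v_4=F ⇒ v_2: vacuous ✓
  (6) v_4=F, v_3=F — not both ✓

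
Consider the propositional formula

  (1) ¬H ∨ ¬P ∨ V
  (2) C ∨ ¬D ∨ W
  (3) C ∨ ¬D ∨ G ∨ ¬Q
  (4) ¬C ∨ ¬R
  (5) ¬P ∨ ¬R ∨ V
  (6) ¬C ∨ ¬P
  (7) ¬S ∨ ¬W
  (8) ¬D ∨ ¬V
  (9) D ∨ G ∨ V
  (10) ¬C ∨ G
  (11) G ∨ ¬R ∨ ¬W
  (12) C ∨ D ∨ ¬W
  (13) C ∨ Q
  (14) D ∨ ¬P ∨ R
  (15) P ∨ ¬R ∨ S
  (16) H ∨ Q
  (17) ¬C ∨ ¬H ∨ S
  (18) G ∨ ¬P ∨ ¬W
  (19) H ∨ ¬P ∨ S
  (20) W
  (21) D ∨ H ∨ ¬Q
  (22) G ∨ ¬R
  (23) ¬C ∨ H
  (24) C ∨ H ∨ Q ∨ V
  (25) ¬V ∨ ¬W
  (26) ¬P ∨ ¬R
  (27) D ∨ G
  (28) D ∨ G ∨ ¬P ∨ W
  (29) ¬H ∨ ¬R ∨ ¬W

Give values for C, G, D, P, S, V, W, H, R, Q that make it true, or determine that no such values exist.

C = False, G = True, D = True, P = False, S = False, V = False, W = True, H = True, R = False, Q = True

Unit clause (W) forces W = True.
In (¬V ∨ ¬W) only ¬V is left, so V = False.
In (¬S ∨ ¬W) only ¬S is left, so S = False.
Set C = False.
  then (C ∨ D ∨ ¬W) forces D = True.
  then (C ∨ Q) forces Q = True.
  then (C ∨ ¬D ∨ G ∨ ¬Q) forces G = True.
Set P = False.
  then (P ∨ ¬R ∨ S) forces R = False.
Set H = True.
All clauses satisfied.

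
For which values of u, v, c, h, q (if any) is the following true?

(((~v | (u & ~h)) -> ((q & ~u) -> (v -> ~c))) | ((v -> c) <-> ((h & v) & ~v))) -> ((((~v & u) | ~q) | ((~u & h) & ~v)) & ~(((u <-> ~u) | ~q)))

u: False, v: False, c: True, h: True, q: True

  (((~v | (u & ~h)) -> ((q & ~u) -> (v -> ~c))) | ((v -> c) <-> ((h & v) & ~v))) -> ((((~v & u) | ~q) | ((~u & h) & ~v)) & ~(((u <-> ~u) | ~q))) = True
    ((~v | (u & ~h)) -> ((q & ~u) -> (v -> ~c))) | ((v -> c) <-> ((h & v) & ~v)) = True
      (~v | (u & ~h)) -> ((q & ~u) -> (v -> ~c)) = True
        ~v | (u & ~h) = True
          ~v = True
          u & ~h = False
            ~h = False
        (q & ~u) -> (v -> ~c) = True
          q & ~u = True
            ~u = True
          v -> ~c = True
            ~c = False
      (v -> c) <-> ((h & v) & ~v) = False
        v -> c = True
        (h & v) & ~v = False
          h & v = False
          ~v = True
    (((~v & u) | ~q) | ((~u & h) & ~v)) & ~(((u <-> ~u) | ~q)) = True
      ((~v & u) | ~q) | ((~u & h) & ~v) = True
        (~v & u) | ~q = False
          ~v & u = False
            ~v = True
          ~q = False
        (~u & h) & ~v = True
          ~u & h = True
            ~u = True
          ~v = True
      ~(((u <-> ~u) | ~q)) = True
        (u <-> ~u) | ~q = False
          u <-> ~u = False
            ~u = True
          ~q = False
The formula evaluates to True.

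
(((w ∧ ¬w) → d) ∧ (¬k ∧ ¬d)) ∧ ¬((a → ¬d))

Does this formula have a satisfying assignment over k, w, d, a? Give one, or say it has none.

Unsatisfiable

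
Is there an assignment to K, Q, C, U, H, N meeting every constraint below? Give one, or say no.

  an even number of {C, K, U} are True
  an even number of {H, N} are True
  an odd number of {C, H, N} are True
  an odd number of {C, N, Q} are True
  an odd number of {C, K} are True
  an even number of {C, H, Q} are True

Unsatisfiable

Adding constraints 2, 4, 6 mod 2: every variable appears an even number of times on the left, so the left side is 0.
But the right sides sum to 1 (mod 2). 0 ≠ 1 — the system is inconsistent.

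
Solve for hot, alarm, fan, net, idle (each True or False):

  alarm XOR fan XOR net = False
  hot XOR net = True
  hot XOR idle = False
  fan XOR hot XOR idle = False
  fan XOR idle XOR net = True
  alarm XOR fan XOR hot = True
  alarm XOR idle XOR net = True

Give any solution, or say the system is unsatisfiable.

hot=T, alarm=F, fan=F, net=F, idle=T

alarm XOR fan XOR net = F XOR F XOR F = False ✓
hot XOR net = T XOR F = True ✓
hot XOR idle = T XOR T = False ✓
fan XOR hot XOR idle = F XOR T XOR T = False ✓
fan XOR idle XOR net = F XOR T XOR F = True ✓
alarm XOR fan XOR hot = F XOR F XOR T = True ✓
alarm XOR idle XOR net = F XOR T XOR F = True ✓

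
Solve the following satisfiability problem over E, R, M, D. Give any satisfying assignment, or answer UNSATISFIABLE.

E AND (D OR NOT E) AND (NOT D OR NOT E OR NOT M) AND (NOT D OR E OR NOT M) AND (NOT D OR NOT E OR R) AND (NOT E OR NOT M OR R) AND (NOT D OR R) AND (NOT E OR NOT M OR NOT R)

E: True, R: True, M: False, D: True

Unit clause (E) forces E = True.
In (D OR NOT E) only D is left, so D = True.
In (NOT D OR NOT E OR NOT M) only NOT M is left, so M = False.
In (NOT D OR NOT E OR R) only R is left, so R = True.
Check each clause:
  (E): E holds.
  (D OR NOT E): D holds.
  (NOT D OR NOT E OR NOT M): NOT M holds.
  (NOT D OR E OR NOT M): E holds.
  (NOT D OR NOT E OR R): R holds.
  (NOT E OR NOT M OR R): NOT M holds.
  (NOT D OR R): R holds.
  (NOT E OR NOT M OR NOT R): NOT M holds.
All clauses satisfied.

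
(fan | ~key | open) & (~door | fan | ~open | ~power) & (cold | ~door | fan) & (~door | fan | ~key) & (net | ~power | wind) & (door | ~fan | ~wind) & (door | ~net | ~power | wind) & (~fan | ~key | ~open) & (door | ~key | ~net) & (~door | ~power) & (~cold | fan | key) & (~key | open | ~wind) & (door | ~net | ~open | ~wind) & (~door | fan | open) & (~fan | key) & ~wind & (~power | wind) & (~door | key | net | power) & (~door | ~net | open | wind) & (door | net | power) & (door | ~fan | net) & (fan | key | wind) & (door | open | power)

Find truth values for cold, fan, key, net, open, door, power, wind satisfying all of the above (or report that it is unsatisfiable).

Unit clause (~wind) forces wind = False.
In (~power | wind) only ~power is left, so power = False.
Set cold = False.
Set fan = True.
  then (~fan | key) forces key = True.
  then (~fan | ~key | ~open) forces open = False.
  then (door | open | power) forces door = True.
  then (~door | ~net | open | wind) forces net = False.
All clauses satisfied.

cold = False, fan = True, key = True, net = False, open = False, door = True, power = False, wind = False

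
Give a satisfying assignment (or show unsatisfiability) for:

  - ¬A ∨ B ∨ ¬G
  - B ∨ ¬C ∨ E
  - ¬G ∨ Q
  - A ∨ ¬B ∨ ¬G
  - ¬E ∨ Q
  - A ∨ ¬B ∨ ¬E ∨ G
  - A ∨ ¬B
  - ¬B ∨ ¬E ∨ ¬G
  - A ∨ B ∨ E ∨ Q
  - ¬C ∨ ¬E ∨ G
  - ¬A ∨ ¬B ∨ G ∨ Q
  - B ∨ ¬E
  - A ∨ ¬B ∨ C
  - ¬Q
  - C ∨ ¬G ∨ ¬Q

A = True, Q = False, B = False, E = False, G = False, C = False

Unit clause (¬Q) forces Q = False.
In (¬G ∨ Q) only ¬G is left, so G = False.
In (¬E ∨ Q) only ¬E is left, so E = False.
Set A = True.
  then (¬A ∨ ¬B ∨ G ∨ Q) forces B = False.
  then (B ∨ ¬C ∨ E) forces C = False.
All clauses satisfied.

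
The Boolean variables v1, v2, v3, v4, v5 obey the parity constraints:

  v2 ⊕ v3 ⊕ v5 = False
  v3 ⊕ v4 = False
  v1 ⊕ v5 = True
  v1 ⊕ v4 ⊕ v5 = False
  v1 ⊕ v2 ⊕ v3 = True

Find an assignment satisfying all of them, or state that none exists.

v1: True; v2: True; v3: True; v4: True; v5: False

v2 ⊕ v3 ⊕ v5 = T ⊕ T ⊕ F = False ✓
v3 ⊕ v4 = T ⊕ T = False ✓
v1 ⊕ v5 = T ⊕ F = True ✓
v1 ⊕ v4 ⊕ v5 = T ⊕ T ⊕ F = False ✓
v1 ⊕ v2 ⊕ v3 = T ⊕ T ⊕ T = True ✓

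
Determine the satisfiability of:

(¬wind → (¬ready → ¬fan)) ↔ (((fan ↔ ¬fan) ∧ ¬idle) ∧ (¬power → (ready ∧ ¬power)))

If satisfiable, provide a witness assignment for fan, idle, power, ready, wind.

fan = True; idle = True; power = True; ready = False; wind = False

  (¬wind → (¬ready → ¬fan)) ↔ (((fan ↔ ¬fan) ∧ ¬idle) ∧ (¬power → (ready ∧ ¬power))) = True
    ¬wind → (¬ready → ¬fan) = False
      ¬wind = True
      ¬ready → ¬fan = False
        ¬ready = True
        ¬fan = False
    ((fan ↔ ¬fan) ∧ ¬idle) ∧ (¬power → (ready ∧ ¬power)) = False
      (fan ↔ ¬fan) ∧ ¬idle = False
        fan ↔ ¬fan = False
          ¬fan = False
        ¬idle = False
      ¬power → (ready ∧ ¬power) = True
        ¬power = False
        ready ∧ ¬power = False
          ¬power = False
The formula evaluates to True.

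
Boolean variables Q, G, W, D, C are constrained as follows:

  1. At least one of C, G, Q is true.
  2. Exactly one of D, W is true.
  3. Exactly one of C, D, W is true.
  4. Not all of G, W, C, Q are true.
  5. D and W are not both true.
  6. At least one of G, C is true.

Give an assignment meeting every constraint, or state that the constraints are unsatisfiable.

Q = True, G = True, W = False, D = True, C = False

  (1) {C, G, Q}: 2 true — at least one ✓
  (2) {D, W}: 1 true — exactly one ✓
  (3) {C, D, W}: 1 true — exactly one ✓
  (4) {G, W, C, Q}: 2/4 true — not all ✓
  (5) D=T, W=F — not both ✓
  (6) {G, C}: 1 true — at least one ✓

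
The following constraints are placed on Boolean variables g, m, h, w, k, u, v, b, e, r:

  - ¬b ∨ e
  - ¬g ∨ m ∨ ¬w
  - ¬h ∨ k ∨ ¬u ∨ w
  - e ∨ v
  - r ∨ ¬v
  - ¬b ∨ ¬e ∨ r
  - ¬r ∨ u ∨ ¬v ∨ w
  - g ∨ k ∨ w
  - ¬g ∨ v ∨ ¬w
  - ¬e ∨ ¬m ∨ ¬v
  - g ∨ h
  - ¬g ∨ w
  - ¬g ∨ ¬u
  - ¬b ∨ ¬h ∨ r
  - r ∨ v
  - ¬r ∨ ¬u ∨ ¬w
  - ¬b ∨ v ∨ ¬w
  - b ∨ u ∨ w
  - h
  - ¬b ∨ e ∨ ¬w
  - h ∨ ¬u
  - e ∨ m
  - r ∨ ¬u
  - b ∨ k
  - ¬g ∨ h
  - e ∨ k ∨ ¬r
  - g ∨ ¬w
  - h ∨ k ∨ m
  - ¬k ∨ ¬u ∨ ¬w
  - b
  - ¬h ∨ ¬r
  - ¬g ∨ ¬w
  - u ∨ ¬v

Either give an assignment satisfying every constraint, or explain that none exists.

Case r = True:
  (h) forces h = True.
  Clause (¬h ∨ ¬r) is falsified — contradiction.
Case r = False:
  (r ∨ ¬v) forces v = False.
  Clause (r ∨ v) is falsified — contradiction.
Both cases fail, so the formula is unsatisfiable.

The formula is unsatisfiable.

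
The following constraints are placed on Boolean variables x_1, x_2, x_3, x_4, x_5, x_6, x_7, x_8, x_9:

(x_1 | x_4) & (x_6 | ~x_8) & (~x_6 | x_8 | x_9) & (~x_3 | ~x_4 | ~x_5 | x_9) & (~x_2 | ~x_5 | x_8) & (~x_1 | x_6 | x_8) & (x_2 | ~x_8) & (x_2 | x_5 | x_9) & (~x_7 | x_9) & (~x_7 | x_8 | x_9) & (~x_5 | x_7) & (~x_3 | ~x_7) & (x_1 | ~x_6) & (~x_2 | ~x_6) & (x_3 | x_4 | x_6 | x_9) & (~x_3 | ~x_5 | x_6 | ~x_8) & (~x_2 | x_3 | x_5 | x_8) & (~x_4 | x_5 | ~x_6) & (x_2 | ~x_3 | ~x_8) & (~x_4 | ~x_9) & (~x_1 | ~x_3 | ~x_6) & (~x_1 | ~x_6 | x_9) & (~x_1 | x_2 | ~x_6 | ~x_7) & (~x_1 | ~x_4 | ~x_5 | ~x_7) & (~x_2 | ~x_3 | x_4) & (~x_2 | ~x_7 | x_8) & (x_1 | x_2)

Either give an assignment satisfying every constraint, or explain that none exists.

x_1=F, x_2=T, x_3=T, x_4=T, x_5=F, x_6=F, x_7=F, x_8=F, x_9=F

Set x_1 = False.
  then (x_1 | x_4) forces x_4 = True.
  then (x_1 | ~x_6) forces x_6 = False.
  then (~x_4 | ~x_9) forces x_9 = False.
  then (x_1 | x_2) forces x_2 = True.
  then (x_6 | ~x_8) forces x_8 = False.
  then (~x_2 | ~x_5 | x_8) forces x_5 = False.
  then (~x_7 | x_9) forces x_7 = False.
  then (~x_2 | x_3 | x_5 | x_8) forces x_3 = True.
All clauses satisfied.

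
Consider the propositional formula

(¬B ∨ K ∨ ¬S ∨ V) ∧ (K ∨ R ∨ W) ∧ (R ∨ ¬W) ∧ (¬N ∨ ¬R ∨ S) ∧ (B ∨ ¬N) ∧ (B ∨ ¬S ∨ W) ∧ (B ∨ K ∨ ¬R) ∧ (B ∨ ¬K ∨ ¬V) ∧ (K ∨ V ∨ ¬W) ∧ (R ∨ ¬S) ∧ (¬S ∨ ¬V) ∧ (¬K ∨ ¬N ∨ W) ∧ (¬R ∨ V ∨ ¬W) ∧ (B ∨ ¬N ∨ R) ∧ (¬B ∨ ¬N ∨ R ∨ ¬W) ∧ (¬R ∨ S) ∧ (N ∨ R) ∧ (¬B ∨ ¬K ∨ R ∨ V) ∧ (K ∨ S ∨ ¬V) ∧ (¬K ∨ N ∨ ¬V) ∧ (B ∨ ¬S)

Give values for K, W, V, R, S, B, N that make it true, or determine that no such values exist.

K: True; W: False; V: False; R: True; S: True; B: True; N: False

Set K = True.
Set W = False.
  then (¬K ∨ ¬N ∨ W) forces N = False.
  then (N ∨ R) forces R = True.
  then (¬K ∨ N ∨ ¬V) forces V = False.
  then (¬R ∨ S) forces S = True.
  then (B ∨ ¬S) forces B = True.
All clauses satisfied.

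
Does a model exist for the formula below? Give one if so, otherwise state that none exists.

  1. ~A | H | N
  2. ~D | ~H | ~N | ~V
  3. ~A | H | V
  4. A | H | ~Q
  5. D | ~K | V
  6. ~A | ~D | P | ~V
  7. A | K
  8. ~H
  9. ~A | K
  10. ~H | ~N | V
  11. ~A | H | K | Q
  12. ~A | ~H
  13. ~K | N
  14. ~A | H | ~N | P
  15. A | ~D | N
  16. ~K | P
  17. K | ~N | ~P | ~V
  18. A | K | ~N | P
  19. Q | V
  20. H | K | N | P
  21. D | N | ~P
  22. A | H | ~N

A = True, K = True, N = True, H = False, D = False, V = True, Q = True, P = True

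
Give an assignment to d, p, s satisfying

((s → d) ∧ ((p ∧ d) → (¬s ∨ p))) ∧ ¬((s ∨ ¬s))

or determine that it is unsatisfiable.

Unsatisfiable

The conjunct ¬((s ∨ ¬s)) is unsatisfiable on its own:
  s=F: evaluates to False.
  s=T: evaluates to False.
So the whole conjunction is unsatisfiable.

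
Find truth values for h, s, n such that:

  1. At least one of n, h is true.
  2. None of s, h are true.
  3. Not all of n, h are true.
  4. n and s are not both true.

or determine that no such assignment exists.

h: False; s: False; n: True

  (1) {n, h}: 1 true — at least one ✓
  (2) {s, h}: 0 true — none ✓
  (3) {n, h}: 1/2 true — not all ✓
  (4) n=T, s=F — not both ✓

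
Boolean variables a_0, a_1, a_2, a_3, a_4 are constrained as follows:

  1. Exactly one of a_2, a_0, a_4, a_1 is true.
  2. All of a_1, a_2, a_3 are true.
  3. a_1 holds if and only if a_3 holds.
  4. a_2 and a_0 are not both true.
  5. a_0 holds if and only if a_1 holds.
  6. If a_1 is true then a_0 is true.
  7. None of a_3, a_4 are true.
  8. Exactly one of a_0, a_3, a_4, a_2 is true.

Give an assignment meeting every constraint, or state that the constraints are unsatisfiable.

Unsatisfiable — no assignment works.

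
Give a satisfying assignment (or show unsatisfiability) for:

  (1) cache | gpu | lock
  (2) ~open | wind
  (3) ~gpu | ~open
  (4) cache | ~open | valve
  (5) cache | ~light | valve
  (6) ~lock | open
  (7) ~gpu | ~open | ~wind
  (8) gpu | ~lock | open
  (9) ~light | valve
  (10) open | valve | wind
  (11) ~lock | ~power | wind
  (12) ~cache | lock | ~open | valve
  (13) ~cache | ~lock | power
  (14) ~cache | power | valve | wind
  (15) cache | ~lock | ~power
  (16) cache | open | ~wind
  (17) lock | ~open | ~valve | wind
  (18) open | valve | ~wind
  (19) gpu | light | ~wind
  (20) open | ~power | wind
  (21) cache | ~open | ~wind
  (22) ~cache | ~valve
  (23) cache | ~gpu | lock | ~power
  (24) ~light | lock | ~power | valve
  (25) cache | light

Set open = False.
  then (~lock | open) forces lock = False.
Set wind = False.
  then (open | valve | wind) forces valve = True.
  then (open | ~power | wind) forces power = False.
  then (~cache | ~valve) forces cache = False.
  then (cache | light) forces light = True.
  then (cache | gpu | lock) forces gpu = True.
All clauses satisfied.

open = False; wind = False; gpu = True; cache = False; valve = True; lock = False; light = True; power = False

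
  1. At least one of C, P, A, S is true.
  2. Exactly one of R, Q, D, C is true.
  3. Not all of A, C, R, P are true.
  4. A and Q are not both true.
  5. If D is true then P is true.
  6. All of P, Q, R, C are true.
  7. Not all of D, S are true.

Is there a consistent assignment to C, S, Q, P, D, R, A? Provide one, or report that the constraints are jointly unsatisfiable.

Case C = True:
  (2) with C=T forces R = False.
  Constraint (6) is violated (R=F) — contradiction.
Case C = False:
  Constraint (6) is violated (C=F) — contradiction.
Both cases fail — unsatisfiable.

No satisfying assignment exists.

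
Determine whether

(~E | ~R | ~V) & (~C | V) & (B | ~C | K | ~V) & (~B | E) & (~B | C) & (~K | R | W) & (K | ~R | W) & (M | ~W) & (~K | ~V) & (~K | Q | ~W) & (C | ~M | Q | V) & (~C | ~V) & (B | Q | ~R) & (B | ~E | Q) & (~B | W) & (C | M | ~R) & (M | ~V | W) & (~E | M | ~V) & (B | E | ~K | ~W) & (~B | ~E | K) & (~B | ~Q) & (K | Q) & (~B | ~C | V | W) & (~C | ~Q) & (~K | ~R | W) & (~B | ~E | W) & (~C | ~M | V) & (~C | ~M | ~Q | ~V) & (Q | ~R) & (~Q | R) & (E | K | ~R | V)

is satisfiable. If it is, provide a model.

Set Q = True.
  then (~B | ~Q) forces B = False.
  then (~C | ~Q) forces C = False.
  then (~Q | R) forces R = True.
  then (C | M | ~R) forces M = True.
Set K = False.
  then (K | ~R | W) forces W = True.
Set V = True.
  then (~E | ~R | ~V) forces E = False.
All clauses satisfied.

Q = True; B = False; K = False; C = False; V = True; E = False; W = True; M = True; R = True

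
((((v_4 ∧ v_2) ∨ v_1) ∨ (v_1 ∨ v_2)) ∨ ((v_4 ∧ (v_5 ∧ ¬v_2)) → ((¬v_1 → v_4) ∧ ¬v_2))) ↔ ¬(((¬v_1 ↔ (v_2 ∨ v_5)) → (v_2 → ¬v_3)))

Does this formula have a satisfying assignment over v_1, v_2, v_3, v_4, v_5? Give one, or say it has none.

v_1=F; v_2=T; v_3=T; v_4=T; v_5=F

  ((((v_4 ∧ v_2) ∨ v_1) ∨ (v_1 ∨ v_2)) ∨ ((v_4 ∧ (v_5 ∧ ¬v_2)) → ((¬v_1 → v_4) ∧ ¬v_2))) ↔ ¬(((¬v_1 ↔ (v_2 ∨ v_5)) → (v_2 → ¬v_3))) = True
    (((v_4 ∧ v_2) ∨ v_1) ∨ (v_1 ∨ v_2)) ∨ ((v_4 ∧ (v_5 ∧ ¬v_2)) → ((¬v_1 → v_4) ∧ ¬v_2)) = True
      ((v_4 ∧ v_2) ∨ v_1) ∨ (v_1 ∨ v_2) = True
        (v_4 ∧ v_2) ∨ v_1 = True
          v_4 ∧ v_2 = True
        v_1 ∨ v_2 = True
      (v_4 ∧ (v_5 ∧ ¬v_2)) → ((¬v_1 → v_4) ∧ ¬v_2) = True
        v_4 ∧ (v_5 ∧ ¬v_2) = False
          v_5 ∧ ¬v_2 = False
            ¬v_2 = False
        (¬v_1 → v_4) ∧ ¬v_2 = False
          ¬v_1 → v_4 = True
            ¬v_1 = True
          ¬v_2 = False
    ¬(((¬v_1 ↔ (v_2 ∨ v_5)) → (v_2 → ¬v_3))) = True
      (¬v_1 ↔ (v_2 ∨ v_5)) → (v_2 → ¬v_3) = False
        ¬v_1 ↔ (v_2 ∨ v_5) = True
          ¬v_1 = True
          v_2 ∨ v_5 = True
        v_2 → ¬v_3 = False
          ¬v_3 = False
The formula evaluates to True.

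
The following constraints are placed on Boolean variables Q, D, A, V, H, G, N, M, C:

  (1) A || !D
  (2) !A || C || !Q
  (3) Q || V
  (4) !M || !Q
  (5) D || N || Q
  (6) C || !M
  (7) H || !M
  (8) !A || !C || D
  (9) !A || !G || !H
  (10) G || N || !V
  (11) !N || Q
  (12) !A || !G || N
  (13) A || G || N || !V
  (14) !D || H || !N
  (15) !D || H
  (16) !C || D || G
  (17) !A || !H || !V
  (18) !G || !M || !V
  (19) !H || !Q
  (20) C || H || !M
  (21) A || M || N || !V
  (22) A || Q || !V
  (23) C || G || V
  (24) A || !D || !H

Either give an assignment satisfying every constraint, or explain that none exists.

Set Q = True.
  then (!M || !Q) forces M = False.
  then (!H || !Q) forces H = False.
  then (!D || H) forces D = False.
Set A = False.
Set V = True.
  then (A || M || N || !V) forces N = True.
Set G = True.
Set C = False.
All clauses satisfied.

Q: True; D: False; A: False; V: True; H: False; G: True; N: True; M: False; C: False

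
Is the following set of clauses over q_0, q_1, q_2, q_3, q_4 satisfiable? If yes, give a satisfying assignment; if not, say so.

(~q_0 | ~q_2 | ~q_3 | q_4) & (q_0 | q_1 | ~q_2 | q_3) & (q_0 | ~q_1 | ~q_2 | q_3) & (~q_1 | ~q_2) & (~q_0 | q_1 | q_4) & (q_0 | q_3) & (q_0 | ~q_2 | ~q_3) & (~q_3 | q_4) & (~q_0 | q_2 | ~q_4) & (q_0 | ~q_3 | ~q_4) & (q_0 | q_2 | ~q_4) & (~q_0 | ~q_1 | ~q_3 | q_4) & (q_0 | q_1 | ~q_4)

q_0=T, q_1=T, q_2=F, q_3=F, q_4=F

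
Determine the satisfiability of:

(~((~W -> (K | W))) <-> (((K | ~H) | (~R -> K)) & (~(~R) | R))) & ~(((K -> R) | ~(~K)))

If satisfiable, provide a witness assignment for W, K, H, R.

The conjunct ~(((K -> R) | ~(~K))) is unsatisfiable on its own:
  K=F, R=F: evaluates to False.
  K=F, R=T: evaluates to False.
  K=T, R=F: evaluates to False.
  K=T, R=T: evaluates to False.
So the whole conjunction is unsatisfiable.

UNSATISFIABLE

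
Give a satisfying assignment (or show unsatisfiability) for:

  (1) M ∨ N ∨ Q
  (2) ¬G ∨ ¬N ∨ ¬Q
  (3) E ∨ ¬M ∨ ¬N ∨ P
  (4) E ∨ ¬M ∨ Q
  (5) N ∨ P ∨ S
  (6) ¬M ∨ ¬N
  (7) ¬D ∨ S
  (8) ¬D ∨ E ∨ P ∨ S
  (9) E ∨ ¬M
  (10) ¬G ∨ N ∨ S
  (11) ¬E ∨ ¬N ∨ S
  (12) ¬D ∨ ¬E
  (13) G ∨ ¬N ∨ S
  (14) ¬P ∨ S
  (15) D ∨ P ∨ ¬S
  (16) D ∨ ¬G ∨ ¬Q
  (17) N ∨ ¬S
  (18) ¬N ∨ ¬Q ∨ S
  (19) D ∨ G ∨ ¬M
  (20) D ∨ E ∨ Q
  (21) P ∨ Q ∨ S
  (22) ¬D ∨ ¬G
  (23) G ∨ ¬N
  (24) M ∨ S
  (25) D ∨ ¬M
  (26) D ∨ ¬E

Case G = True:
  (¬D ∨ ¬G) forces D = False.
  (D ∨ ¬G ∨ ¬Q) forces Q = False.
  (D ∨ E ∨ Q) forces E = True.
  Clause (D ∨ ¬E) is falsified — contradiction.
Case G = False:
  (G ∨ ¬N) forces N = False.
  (N ∨ ¬S) forces S = False.
  (N ∨ P ∨ S) forces P = True.
  Clause (¬P ∨ S) is falsified — contradiction.
Both cases fail, so the formula is unsatisfiable.

Unsatisfiable — no assignment works.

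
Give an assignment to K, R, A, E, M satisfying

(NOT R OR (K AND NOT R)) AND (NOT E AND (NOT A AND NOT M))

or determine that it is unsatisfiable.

K = True, R = False, A = False, E = False, M = False

  NOT R OR (K AND NOT R) = True
    NOT R = True
    K AND NOT R = True
      NOT R = True
  NOT E AND (NOT A AND NOT M) = True
    NOT E = True
    NOT A AND NOT M = True
      NOT A = True
      NOT M = True
Both conjuncts True, so the formula holds.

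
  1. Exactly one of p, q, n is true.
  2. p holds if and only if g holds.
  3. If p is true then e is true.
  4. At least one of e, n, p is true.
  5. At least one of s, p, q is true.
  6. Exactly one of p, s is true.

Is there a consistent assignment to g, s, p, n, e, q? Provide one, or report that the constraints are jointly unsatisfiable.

g = True, s = False, p = True, n = False, e = True, q = False

  (1) {p, q, n}: 1 true — exactly one ✓
  (2) p=T, g=T — same ✓
  (3) p=T ⇒ e: T ✓
  (4) {e, n, p}: 2 true — at least one ✓
  (5) {s, p, q}: 1 true — at least one ✓
  (6) {p, s}: 1 true — exactly one ✓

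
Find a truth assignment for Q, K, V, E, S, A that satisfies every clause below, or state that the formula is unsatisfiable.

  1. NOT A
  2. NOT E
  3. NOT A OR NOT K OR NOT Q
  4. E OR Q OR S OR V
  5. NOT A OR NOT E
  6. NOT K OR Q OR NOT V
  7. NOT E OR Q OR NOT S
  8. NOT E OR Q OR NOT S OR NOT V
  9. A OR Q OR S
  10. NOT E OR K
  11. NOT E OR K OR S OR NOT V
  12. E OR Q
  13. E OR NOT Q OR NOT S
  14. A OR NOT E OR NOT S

Unit clause (NOT A) forces A = False.
Unit clause (NOT E) forces E = False.
In (E OR Q) only Q is left, so Q = True.
In (E OR NOT Q OR NOT S) only NOT S is left, so S = False.
Set K = True.
Set V = True.
All clauses satisfied.

Q = True, K = True, V = True, E = False, S = False, A = False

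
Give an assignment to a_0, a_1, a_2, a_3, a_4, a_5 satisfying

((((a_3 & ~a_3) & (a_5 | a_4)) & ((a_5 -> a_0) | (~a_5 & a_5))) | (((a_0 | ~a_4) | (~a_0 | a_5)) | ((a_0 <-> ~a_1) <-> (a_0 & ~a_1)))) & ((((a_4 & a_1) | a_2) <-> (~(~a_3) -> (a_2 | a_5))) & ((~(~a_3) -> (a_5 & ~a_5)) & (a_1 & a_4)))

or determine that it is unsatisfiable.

a_0=F, a_1=T, a_2=T, a_3=F, a_4=T, a_5=T

  (((a_3 & ~a_3) & (a_5 | a_4)) & ((a_5 -> a_0) | (~a_5 & a_5))) | (((a_0 | ~a_4) | (~a_0 | a_5)) | ((a_0 <-> ~a_1) <-> (a_0 & ~a_1))) = True
    ((a_3 & ~a_3) & (a_5 | a_4)) & ((a_5 -> a_0) | (~a_5 & a_5)) = False
      (a_3 & ~a_3) & (a_5 | a_4) = False
        a_3 & ~a_3 = False
          ~a_3 = True
        a_5 | a_4 = True
      (a_5 -> a_0) | (~a_5 & a_5) = False
        a_5 -> a_0 = False
        ~a_5 & a_5 = False
          ~a_5 = False
    ((a_0 | ~a_4) | (~a_0 | a_5)) | ((a_0 <-> ~a_1) <-> (a_0 & ~a_1)) = True
      (a_0 | ~a_4) | (~a_0 | a_5) = True
        a_0 | ~a_4 = False
          ~a_4 = False
        ~a_0 | a_5 = True
          ~a_0 = True
      (a_0 <-> ~a_1) <-> (a_0 & ~a_1) = False
        a_0 <-> ~a_1 = True
          ~a_1 = False
        a_0 & ~a_1 = False
          ~a_1 = False
  (((a_4 & a_1) | a_2) <-> (~(~a_3) -> (a_2 | a_5))) & ((~(~a_3) -> (a_5 & ~a_5)) & (a_1 & a_4)) = True
    ((a_4 & a_1) | a_2) <-> (~(~a_3) -> (a_2 | a_5)) = True
      (a_4 & a_1) | a_2 = True
        a_4 & a_1 = True
      ~(~a_3) -> (a_2 | a_5) = True
        ~(~a_3) = False
          ~a_3 = True
        a_2 | a_5 = True
    (~(~a_3) -> (a_5 & ~a_5)) & (a_1 & a_4) = True
      ~(~a_3) -> (a_5 & ~a_5) = True
        ~(~a_3) = False
          ~a_3 = True
        a_5 & ~a_5 = False
          ~a_5 = False
      a_1 & a_4 = True
Both conjuncts True, so the formula holds.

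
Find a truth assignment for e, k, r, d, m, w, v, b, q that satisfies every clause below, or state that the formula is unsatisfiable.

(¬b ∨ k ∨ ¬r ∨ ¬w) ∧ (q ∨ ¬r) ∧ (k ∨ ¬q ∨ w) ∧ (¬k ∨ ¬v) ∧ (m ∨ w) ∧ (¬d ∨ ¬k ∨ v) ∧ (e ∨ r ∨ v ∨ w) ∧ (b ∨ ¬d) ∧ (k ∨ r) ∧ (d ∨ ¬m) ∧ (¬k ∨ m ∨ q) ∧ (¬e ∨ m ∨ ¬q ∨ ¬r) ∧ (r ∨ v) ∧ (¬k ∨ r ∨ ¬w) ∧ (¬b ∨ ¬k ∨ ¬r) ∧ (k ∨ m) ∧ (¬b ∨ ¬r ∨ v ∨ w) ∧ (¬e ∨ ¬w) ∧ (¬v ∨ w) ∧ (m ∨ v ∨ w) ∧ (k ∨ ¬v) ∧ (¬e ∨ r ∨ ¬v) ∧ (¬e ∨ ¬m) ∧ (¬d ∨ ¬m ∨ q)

Try e = True:
  (¬e ∨ ¬w) forces w = False.
  (m ∨ w) forces m = True.
  clause (¬e ∨ ¬m) is falsified — backtrack.
So e = False.
Set k = True.
  then (¬k ∨ ¬v) forces v = False.
  then (¬d ∨ ¬k ∨ v) forces d = False.
  then (d ∨ ¬m) forces m = False.
  then (¬k ∨ m ∨ q) forces q = True.
  then (r ∨ v) forces r = True.
  then (¬b ∨ ¬k ∨ ¬r) forces b = False.
  then (m ∨ v ∨ w) forces w = True.
All clauses satisfied.

e=F, k=T, r=T, d=F, m=F, w=T, v=F, b=F, q=T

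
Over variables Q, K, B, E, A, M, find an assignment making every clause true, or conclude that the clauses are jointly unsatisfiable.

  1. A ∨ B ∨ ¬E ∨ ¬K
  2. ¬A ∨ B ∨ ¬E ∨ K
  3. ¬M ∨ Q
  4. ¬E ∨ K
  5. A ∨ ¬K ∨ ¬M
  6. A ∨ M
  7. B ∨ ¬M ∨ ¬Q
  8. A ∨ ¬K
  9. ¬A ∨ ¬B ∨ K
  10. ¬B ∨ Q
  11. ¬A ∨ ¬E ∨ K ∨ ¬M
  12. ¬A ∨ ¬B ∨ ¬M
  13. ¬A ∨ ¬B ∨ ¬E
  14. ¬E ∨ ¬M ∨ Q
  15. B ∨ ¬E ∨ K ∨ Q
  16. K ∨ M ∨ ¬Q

Q = True, K = True, B = True, E = False, A = True, M = False

Set Q = True.
Set K = True.
  then (A ∨ ¬K) forces A = True.
Set B = True.
  then (¬A ∨ ¬B ∨ ¬M) forces M = False.
  then (¬A ∨ ¬B ∨ ¬E) forces E = False.
All clauses satisfied.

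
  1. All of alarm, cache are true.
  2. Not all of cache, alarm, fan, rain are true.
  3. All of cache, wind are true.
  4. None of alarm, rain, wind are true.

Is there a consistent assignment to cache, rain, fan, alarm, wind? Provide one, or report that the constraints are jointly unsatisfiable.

UNSATISFIABLE

Case alarm = True:
  Constraint (4) is violated (alarm=T) — contradiction.
Case alarm = False:
  Constraint (1) is violated (alarm=F) — contradiction.
Both cases fail — unsatisfiable.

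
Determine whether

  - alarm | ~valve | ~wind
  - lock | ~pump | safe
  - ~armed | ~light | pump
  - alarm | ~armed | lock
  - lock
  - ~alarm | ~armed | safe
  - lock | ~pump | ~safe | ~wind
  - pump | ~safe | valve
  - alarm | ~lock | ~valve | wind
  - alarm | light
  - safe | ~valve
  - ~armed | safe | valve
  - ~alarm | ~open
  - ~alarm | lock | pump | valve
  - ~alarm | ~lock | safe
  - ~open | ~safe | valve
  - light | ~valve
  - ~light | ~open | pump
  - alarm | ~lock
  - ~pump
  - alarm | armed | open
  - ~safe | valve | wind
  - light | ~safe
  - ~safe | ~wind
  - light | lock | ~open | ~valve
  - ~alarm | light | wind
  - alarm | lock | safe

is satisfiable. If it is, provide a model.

Unit clause (lock) forces lock = True.
In (alarm | ~lock) only alarm is left, so alarm = True.
Unit clause (~pump) forces pump = False.
In (~alarm | ~open) only ~open is left, so open = False.
In (~alarm | ~lock | safe) only safe is left, so safe = True.
In (light | ~safe) only light is left, so light = True.
In (~safe | ~wind) only ~wind is left, so wind = False.
In (~armed | ~light | pump) only ~armed is left, so armed = False.
In (pump | ~safe | valve) only valve is left, so valve = True.
All clauses satisfied.

alarm = True, armed = False, safe = True, wind = False, valve = True, lock = True, open = False, light = True, pump = False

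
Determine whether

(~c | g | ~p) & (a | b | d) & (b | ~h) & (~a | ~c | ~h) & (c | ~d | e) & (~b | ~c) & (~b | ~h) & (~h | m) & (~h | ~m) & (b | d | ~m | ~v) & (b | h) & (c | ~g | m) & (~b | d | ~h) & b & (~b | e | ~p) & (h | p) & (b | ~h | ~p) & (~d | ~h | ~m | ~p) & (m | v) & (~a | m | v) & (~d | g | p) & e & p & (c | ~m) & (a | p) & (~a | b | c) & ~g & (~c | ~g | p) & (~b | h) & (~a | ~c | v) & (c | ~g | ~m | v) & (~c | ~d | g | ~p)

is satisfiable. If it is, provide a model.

Unsatisfiable — no assignment works.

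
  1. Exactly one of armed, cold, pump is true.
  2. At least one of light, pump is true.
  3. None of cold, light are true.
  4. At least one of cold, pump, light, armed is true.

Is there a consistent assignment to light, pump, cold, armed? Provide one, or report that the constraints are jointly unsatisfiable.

light = False, pump = True, cold = False, armed = False

  (1) {armed, cold, pump}: 1 true — exactly one ✓
  (2) {light, pump}: 1 true — at least one ✓
  (3) {cold, light}: 0 true — none ✓
  (4) {cold, pump, light, armed}: 1 true — at least one ✓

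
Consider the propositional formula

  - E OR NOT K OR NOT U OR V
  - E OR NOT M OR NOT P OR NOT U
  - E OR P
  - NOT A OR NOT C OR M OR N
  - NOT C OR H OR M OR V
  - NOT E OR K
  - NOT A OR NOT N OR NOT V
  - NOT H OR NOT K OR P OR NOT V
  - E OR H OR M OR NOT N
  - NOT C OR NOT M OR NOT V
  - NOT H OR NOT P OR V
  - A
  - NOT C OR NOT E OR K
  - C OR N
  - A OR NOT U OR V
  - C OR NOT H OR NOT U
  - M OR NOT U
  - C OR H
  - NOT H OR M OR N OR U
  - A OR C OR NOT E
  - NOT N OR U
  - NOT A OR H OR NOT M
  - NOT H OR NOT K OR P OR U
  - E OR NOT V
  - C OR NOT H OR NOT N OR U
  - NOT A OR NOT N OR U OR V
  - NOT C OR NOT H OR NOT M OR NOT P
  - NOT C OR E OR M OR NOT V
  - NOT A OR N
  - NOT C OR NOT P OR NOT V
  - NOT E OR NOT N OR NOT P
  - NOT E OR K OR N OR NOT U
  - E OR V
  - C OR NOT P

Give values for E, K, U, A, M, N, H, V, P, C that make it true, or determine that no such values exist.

Unit clause (A) forces A = True.
In (NOT A OR N) only N is left, so N = True.
In (NOT A OR NOT N OR NOT V) only NOT V is left, so V = False.
In (NOT N OR U) only U is left, so U = True.
In (E OR V) only E is left, so E = True.
In (NOT E OR K) only K is left, so K = True.
In (M OR NOT U) only M is left, so M = True.
In (NOT A OR H OR NOT M) only H is left, so H = True.
In (NOT E OR NOT N OR NOT P) only NOT P is left, so P = False.
In (C OR NOT H OR NOT U) only C is left, so C = True.
All clauses satisfied.

E = True, K = True, U = True, A = True, M = True, N = True, H = True, V = False, P = False, C = True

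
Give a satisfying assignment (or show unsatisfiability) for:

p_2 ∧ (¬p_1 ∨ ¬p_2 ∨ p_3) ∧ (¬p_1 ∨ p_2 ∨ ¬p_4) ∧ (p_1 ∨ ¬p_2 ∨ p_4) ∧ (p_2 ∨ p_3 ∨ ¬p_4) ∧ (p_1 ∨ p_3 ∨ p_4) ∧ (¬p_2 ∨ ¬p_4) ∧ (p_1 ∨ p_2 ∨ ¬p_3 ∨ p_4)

p_1=T, p_2=T, p_3=T, p_4=F

Unit clause (p_2) forces p_2 = True.
In (¬p_2 ∨ ¬p_4) only ¬p_4 is left, so p_4 = False.
In (p_1 ∨ ¬p_2 ∨ p_4) only p_1 is left, so p_1 = True.
In (¬p_1 ∨ ¬p_2 ∨ p_3) only p_3 is left, so p_3 = True.
Check each clause:
  (p_2): p_2 holds.
  (¬p_1 ∨ ¬p_2 ∨ p_3): p_3 holds.
  (¬p_1 ∨ p_2 ∨ ¬p_4): p_2 holds.
  (p_1 ∨ ¬p_2 ∨ p_4): p_1 holds.
  (p_2 ∨ p_3 ∨ ¬p_4): p_2 holds.
  (p_1 ∨ p_3 ∨ p_4): p_1 holds.
  (¬p_2 ∨ ¬p_4): ¬p_4 holds.
  (p_1 ∨ p_2 ∨ ¬p_3 ∨ p_4): p_1 holds.
All clauses satisfied.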